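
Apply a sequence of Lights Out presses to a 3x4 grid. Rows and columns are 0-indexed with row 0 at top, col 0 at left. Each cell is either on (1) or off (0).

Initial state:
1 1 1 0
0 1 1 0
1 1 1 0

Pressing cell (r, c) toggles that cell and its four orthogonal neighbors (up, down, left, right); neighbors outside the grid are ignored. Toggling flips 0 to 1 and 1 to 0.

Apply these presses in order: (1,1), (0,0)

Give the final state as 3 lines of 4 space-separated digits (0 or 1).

Answer: 0 1 1 0
0 0 0 0
1 0 1 0

Derivation:
After press 1 at (1,1):
1 0 1 0
1 0 0 0
1 0 1 0

After press 2 at (0,0):
0 1 1 0
0 0 0 0
1 0 1 0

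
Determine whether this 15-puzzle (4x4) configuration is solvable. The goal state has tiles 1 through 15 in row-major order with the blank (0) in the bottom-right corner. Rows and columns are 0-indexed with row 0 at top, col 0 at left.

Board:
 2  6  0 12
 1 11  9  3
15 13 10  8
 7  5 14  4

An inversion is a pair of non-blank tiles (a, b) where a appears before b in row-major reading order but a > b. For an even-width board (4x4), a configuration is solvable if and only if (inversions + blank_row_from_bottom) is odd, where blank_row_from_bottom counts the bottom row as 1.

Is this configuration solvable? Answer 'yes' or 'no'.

Answer: yes

Derivation:
Inversions: 49
Blank is in row 0 (0-indexed from top), which is row 4 counting from the bottom (bottom = 1).
49 + 4 = 53, which is odd, so the puzzle is solvable.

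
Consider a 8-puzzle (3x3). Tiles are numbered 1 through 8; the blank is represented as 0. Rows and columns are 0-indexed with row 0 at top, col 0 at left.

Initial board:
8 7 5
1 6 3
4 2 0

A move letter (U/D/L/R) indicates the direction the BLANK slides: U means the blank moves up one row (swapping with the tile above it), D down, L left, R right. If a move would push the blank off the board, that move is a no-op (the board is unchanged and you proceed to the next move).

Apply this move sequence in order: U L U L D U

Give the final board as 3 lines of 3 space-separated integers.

Answer: 0 8 5
1 7 6
4 2 3

Derivation:
After move 1 (U):
8 7 5
1 6 0
4 2 3

After move 2 (L):
8 7 5
1 0 6
4 2 3

After move 3 (U):
8 0 5
1 7 6
4 2 3

After move 4 (L):
0 8 5
1 7 6
4 2 3

After move 5 (D):
1 8 5
0 7 6
4 2 3

After move 6 (U):
0 8 5
1 7 6
4 2 3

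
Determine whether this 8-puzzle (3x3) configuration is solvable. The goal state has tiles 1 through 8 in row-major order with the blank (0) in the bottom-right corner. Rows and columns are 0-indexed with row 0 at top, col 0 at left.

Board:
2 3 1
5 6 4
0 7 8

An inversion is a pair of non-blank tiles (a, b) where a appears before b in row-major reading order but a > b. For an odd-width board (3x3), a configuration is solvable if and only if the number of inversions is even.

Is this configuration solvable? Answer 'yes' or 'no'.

Inversions (pairs i<j in row-major order where tile[i] > tile[j] > 0): 4
4 is even, so the puzzle is solvable.

Answer: yes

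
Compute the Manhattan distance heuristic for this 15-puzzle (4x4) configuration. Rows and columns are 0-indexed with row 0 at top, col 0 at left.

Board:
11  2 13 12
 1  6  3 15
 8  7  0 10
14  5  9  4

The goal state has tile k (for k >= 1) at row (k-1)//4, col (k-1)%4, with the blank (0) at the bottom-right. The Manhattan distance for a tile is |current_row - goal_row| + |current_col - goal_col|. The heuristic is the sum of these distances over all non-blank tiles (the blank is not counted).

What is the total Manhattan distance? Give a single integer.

Answer: 34

Derivation:
Tile 11: (0,0)->(2,2) = 4
Tile 2: (0,1)->(0,1) = 0
Tile 13: (0,2)->(3,0) = 5
Tile 12: (0,3)->(2,3) = 2
Tile 1: (1,0)->(0,0) = 1
Tile 6: (1,1)->(1,1) = 0
Tile 3: (1,2)->(0,2) = 1
Tile 15: (1,3)->(3,2) = 3
Tile 8: (2,0)->(1,3) = 4
Tile 7: (2,1)->(1,2) = 2
Tile 10: (2,3)->(2,1) = 2
Tile 14: (3,0)->(3,1) = 1
Tile 5: (3,1)->(1,0) = 3
Tile 9: (3,2)->(2,0) = 3
Tile 4: (3,3)->(0,3) = 3
Sum: 4 + 0 + 5 + 2 + 1 + 0 + 1 + 3 + 4 + 2 + 2 + 1 + 3 + 3 + 3 = 34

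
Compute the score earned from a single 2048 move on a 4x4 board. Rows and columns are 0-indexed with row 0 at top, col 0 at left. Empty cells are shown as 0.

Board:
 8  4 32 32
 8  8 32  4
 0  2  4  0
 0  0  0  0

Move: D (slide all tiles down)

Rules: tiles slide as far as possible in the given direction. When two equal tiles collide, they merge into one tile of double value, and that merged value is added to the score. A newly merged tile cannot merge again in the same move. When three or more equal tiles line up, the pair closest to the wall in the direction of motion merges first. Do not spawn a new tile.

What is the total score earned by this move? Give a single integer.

Answer: 80

Derivation:
Slide down:
col 0: [8, 8, 0, 0] -> [0, 0, 0, 16]  score +16 (running 16)
col 1: [4, 8, 2, 0] -> [0, 4, 8, 2]  score +0 (running 16)
col 2: [32, 32, 4, 0] -> [0, 0, 64, 4]  score +64 (running 80)
col 3: [32, 4, 0, 0] -> [0, 0, 32, 4]  score +0 (running 80)
Board after move:
 0  0  0  0
 0  4  0  0
 0  8 64 32
16  2  4  4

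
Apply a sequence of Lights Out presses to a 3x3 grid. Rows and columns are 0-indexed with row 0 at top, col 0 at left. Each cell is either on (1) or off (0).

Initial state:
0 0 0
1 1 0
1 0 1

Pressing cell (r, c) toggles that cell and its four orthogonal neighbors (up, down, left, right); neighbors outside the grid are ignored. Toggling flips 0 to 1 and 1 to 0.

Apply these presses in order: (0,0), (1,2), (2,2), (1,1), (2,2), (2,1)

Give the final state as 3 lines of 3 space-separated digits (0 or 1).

After press 1 at (0,0):
1 1 0
0 1 0
1 0 1

After press 2 at (1,2):
1 1 1
0 0 1
1 0 0

After press 3 at (2,2):
1 1 1
0 0 0
1 1 1

After press 4 at (1,1):
1 0 1
1 1 1
1 0 1

After press 5 at (2,2):
1 0 1
1 1 0
1 1 0

After press 6 at (2,1):
1 0 1
1 0 0
0 0 1

Answer: 1 0 1
1 0 0
0 0 1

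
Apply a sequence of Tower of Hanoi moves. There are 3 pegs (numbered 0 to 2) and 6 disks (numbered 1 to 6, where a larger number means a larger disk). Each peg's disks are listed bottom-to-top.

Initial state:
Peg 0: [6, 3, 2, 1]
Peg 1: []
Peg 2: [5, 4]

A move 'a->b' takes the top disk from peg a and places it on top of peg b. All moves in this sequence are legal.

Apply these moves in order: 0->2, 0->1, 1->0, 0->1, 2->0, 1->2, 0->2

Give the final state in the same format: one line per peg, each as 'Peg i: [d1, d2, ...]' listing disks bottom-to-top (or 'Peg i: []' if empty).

After move 1 (0->2):
Peg 0: [6, 3, 2]
Peg 1: []
Peg 2: [5, 4, 1]

After move 2 (0->1):
Peg 0: [6, 3]
Peg 1: [2]
Peg 2: [5, 4, 1]

After move 3 (1->0):
Peg 0: [6, 3, 2]
Peg 1: []
Peg 2: [5, 4, 1]

After move 4 (0->1):
Peg 0: [6, 3]
Peg 1: [2]
Peg 2: [5, 4, 1]

After move 5 (2->0):
Peg 0: [6, 3, 1]
Peg 1: [2]
Peg 2: [5, 4]

After move 6 (1->2):
Peg 0: [6, 3, 1]
Peg 1: []
Peg 2: [5, 4, 2]

After move 7 (0->2):
Peg 0: [6, 3]
Peg 1: []
Peg 2: [5, 4, 2, 1]

Answer: Peg 0: [6, 3]
Peg 1: []
Peg 2: [5, 4, 2, 1]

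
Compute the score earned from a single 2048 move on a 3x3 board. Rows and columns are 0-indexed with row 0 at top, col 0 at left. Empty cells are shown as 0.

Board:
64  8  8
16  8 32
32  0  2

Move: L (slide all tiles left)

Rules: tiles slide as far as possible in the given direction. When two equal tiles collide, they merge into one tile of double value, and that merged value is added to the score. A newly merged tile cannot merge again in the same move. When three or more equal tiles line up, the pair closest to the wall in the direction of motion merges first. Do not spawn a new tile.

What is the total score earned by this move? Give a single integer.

Slide left:
row 0: [64, 8, 8] -> [64, 16, 0]  score +16 (running 16)
row 1: [16, 8, 32] -> [16, 8, 32]  score +0 (running 16)
row 2: [32, 0, 2] -> [32, 2, 0]  score +0 (running 16)
Board after move:
64 16  0
16  8 32
32  2  0

Answer: 16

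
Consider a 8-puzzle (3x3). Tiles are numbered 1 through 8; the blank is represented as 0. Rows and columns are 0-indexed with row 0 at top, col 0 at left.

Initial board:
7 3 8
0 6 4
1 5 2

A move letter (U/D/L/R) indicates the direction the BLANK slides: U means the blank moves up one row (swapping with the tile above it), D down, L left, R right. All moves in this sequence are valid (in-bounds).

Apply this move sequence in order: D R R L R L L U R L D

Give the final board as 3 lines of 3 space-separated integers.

After move 1 (D):
7 3 8
1 6 4
0 5 2

After move 2 (R):
7 3 8
1 6 4
5 0 2

After move 3 (R):
7 3 8
1 6 4
5 2 0

After move 4 (L):
7 3 8
1 6 4
5 0 2

After move 5 (R):
7 3 8
1 6 4
5 2 0

After move 6 (L):
7 3 8
1 6 4
5 0 2

After move 7 (L):
7 3 8
1 6 4
0 5 2

After move 8 (U):
7 3 8
0 6 4
1 5 2

After move 9 (R):
7 3 8
6 0 4
1 5 2

After move 10 (L):
7 3 8
0 6 4
1 5 2

After move 11 (D):
7 3 8
1 6 4
0 5 2

Answer: 7 3 8
1 6 4
0 5 2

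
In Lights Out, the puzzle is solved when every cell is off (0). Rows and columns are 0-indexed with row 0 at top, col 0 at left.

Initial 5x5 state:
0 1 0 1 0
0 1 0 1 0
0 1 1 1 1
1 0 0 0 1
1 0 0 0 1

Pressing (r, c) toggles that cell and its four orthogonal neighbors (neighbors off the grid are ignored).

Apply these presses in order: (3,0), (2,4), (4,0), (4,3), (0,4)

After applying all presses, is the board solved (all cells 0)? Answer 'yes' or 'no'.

After press 1 at (3,0):
0 1 0 1 0
0 1 0 1 0
1 1 1 1 1
0 1 0 0 1
0 0 0 0 1

After press 2 at (2,4):
0 1 0 1 0
0 1 0 1 1
1 1 1 0 0
0 1 0 0 0
0 0 0 0 1

After press 3 at (4,0):
0 1 0 1 0
0 1 0 1 1
1 1 1 0 0
1 1 0 0 0
1 1 0 0 1

After press 4 at (4,3):
0 1 0 1 0
0 1 0 1 1
1 1 1 0 0
1 1 0 1 0
1 1 1 1 0

After press 5 at (0,4):
0 1 0 0 1
0 1 0 1 0
1 1 1 0 0
1 1 0 1 0
1 1 1 1 0

Lights still on: 14

Answer: no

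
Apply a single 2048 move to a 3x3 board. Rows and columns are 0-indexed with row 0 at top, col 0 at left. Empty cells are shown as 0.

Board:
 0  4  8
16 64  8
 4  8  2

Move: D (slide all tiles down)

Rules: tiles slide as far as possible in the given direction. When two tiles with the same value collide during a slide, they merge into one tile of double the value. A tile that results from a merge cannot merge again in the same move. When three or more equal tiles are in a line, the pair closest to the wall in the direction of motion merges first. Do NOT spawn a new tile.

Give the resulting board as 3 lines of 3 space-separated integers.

Answer:  0  4  0
16 64 16
 4  8  2

Derivation:
Slide down:
col 0: [0, 16, 4] -> [0, 16, 4]
col 1: [4, 64, 8] -> [4, 64, 8]
col 2: [8, 8, 2] -> [0, 16, 2]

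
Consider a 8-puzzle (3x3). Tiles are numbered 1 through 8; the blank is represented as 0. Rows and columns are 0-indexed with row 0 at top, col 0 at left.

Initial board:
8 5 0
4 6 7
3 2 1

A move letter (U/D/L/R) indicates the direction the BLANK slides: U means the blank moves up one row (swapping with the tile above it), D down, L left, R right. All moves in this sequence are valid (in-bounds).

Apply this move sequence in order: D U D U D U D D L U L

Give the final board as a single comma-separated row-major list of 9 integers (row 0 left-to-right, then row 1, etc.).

Answer: 8, 5, 7, 0, 4, 1, 3, 6, 2

Derivation:
After move 1 (D):
8 5 7
4 6 0
3 2 1

After move 2 (U):
8 5 0
4 6 7
3 2 1

After move 3 (D):
8 5 7
4 6 0
3 2 1

After move 4 (U):
8 5 0
4 6 7
3 2 1

After move 5 (D):
8 5 7
4 6 0
3 2 1

After move 6 (U):
8 5 0
4 6 7
3 2 1

After move 7 (D):
8 5 7
4 6 0
3 2 1

After move 8 (D):
8 5 7
4 6 1
3 2 0

After move 9 (L):
8 5 7
4 6 1
3 0 2

After move 10 (U):
8 5 7
4 0 1
3 6 2

After move 11 (L):
8 5 7
0 4 1
3 6 2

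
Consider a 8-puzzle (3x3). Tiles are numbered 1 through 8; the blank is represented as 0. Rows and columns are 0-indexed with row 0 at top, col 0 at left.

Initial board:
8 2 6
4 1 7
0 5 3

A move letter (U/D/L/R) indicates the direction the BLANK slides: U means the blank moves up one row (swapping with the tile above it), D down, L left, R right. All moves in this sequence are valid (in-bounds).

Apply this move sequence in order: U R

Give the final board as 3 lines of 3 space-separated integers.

Answer: 8 2 6
1 0 7
4 5 3

Derivation:
After move 1 (U):
8 2 6
0 1 7
4 5 3

After move 2 (R):
8 2 6
1 0 7
4 5 3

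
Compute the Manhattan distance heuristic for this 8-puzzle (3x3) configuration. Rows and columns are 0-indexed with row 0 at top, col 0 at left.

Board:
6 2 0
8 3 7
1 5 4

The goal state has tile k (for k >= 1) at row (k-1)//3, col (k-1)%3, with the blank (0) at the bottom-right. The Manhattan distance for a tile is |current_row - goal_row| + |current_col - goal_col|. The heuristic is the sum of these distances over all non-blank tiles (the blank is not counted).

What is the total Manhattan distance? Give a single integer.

Answer: 16

Derivation:
Tile 6: at (0,0), goal (1,2), distance |0-1|+|0-2| = 3
Tile 2: at (0,1), goal (0,1), distance |0-0|+|1-1| = 0
Tile 8: at (1,0), goal (2,1), distance |1-2|+|0-1| = 2
Tile 3: at (1,1), goal (0,2), distance |1-0|+|1-2| = 2
Tile 7: at (1,2), goal (2,0), distance |1-2|+|2-0| = 3
Tile 1: at (2,0), goal (0,0), distance |2-0|+|0-0| = 2
Tile 5: at (2,1), goal (1,1), distance |2-1|+|1-1| = 1
Tile 4: at (2,2), goal (1,0), distance |2-1|+|2-0| = 3
Sum: 3 + 0 + 2 + 2 + 3 + 2 + 1 + 3 = 16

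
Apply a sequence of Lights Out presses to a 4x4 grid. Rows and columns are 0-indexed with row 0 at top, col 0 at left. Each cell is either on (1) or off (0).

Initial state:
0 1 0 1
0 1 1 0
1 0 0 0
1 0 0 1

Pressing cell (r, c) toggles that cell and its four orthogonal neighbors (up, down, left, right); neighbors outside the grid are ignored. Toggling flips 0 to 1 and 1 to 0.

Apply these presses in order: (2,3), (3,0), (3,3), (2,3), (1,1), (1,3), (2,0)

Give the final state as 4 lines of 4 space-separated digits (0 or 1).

After press 1 at (2,3):
0 1 0 1
0 1 1 1
1 0 1 1
1 0 0 0

After press 2 at (3,0):
0 1 0 1
0 1 1 1
0 0 1 1
0 1 0 0

After press 3 at (3,3):
0 1 0 1
0 1 1 1
0 0 1 0
0 1 1 1

After press 4 at (2,3):
0 1 0 1
0 1 1 0
0 0 0 1
0 1 1 0

After press 5 at (1,1):
0 0 0 1
1 0 0 0
0 1 0 1
0 1 1 0

After press 6 at (1,3):
0 0 0 0
1 0 1 1
0 1 0 0
0 1 1 0

After press 7 at (2,0):
0 0 0 0
0 0 1 1
1 0 0 0
1 1 1 0

Answer: 0 0 0 0
0 0 1 1
1 0 0 0
1 1 1 0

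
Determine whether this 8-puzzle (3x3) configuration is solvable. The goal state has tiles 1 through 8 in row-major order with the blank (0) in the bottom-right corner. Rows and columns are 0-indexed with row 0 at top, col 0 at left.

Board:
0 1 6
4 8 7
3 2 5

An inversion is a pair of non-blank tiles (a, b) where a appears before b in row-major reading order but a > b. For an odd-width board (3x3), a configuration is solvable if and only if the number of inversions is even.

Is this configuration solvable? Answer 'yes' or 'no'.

Inversions (pairs i<j in row-major order where tile[i] > tile[j] > 0): 14
14 is even, so the puzzle is solvable.

Answer: yes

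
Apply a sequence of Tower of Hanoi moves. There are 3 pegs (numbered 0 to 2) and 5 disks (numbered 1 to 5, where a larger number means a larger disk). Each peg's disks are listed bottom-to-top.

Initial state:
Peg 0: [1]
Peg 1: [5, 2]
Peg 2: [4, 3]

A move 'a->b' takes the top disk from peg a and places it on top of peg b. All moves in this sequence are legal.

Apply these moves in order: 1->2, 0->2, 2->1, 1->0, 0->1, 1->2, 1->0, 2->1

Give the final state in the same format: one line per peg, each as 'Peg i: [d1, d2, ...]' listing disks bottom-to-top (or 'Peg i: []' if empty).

After move 1 (1->2):
Peg 0: [1]
Peg 1: [5]
Peg 2: [4, 3, 2]

After move 2 (0->2):
Peg 0: []
Peg 1: [5]
Peg 2: [4, 3, 2, 1]

After move 3 (2->1):
Peg 0: []
Peg 1: [5, 1]
Peg 2: [4, 3, 2]

After move 4 (1->0):
Peg 0: [1]
Peg 1: [5]
Peg 2: [4, 3, 2]

After move 5 (0->1):
Peg 0: []
Peg 1: [5, 1]
Peg 2: [4, 3, 2]

After move 6 (1->2):
Peg 0: []
Peg 1: [5]
Peg 2: [4, 3, 2, 1]

After move 7 (1->0):
Peg 0: [5]
Peg 1: []
Peg 2: [4, 3, 2, 1]

After move 8 (2->1):
Peg 0: [5]
Peg 1: [1]
Peg 2: [4, 3, 2]

Answer: Peg 0: [5]
Peg 1: [1]
Peg 2: [4, 3, 2]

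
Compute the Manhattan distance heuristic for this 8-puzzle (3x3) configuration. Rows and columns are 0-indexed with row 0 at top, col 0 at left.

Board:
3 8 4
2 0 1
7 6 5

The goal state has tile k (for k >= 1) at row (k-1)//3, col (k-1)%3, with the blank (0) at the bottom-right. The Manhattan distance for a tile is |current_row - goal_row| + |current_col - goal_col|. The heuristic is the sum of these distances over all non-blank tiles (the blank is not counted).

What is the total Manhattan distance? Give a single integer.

Tile 3: (0,0)->(0,2) = 2
Tile 8: (0,1)->(2,1) = 2
Tile 4: (0,2)->(1,0) = 3
Tile 2: (1,0)->(0,1) = 2
Tile 1: (1,2)->(0,0) = 3
Tile 7: (2,0)->(2,0) = 0
Tile 6: (2,1)->(1,2) = 2
Tile 5: (2,2)->(1,1) = 2
Sum: 2 + 2 + 3 + 2 + 3 + 0 + 2 + 2 = 16

Answer: 16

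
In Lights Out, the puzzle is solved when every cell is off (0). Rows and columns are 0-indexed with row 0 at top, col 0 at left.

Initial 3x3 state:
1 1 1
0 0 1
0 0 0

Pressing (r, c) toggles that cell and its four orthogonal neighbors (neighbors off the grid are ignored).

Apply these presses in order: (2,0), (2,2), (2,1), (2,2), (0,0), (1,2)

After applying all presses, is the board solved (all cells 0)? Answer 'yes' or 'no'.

Answer: yes

Derivation:
After press 1 at (2,0):
1 1 1
1 0 1
1 1 0

After press 2 at (2,2):
1 1 1
1 0 0
1 0 1

After press 3 at (2,1):
1 1 1
1 1 0
0 1 0

After press 4 at (2,2):
1 1 1
1 1 1
0 0 1

After press 5 at (0,0):
0 0 1
0 1 1
0 0 1

After press 6 at (1,2):
0 0 0
0 0 0
0 0 0

Lights still on: 0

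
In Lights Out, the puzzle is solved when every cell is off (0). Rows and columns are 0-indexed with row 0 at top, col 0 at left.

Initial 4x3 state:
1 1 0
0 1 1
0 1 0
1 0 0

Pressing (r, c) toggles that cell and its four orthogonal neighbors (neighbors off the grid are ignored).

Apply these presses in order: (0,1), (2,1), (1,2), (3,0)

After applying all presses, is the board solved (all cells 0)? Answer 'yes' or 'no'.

After press 1 at (0,1):
0 0 1
0 0 1
0 1 0
1 0 0

After press 2 at (2,1):
0 0 1
0 1 1
1 0 1
1 1 0

After press 3 at (1,2):
0 0 0
0 0 0
1 0 0
1 1 0

After press 4 at (3,0):
0 0 0
0 0 0
0 0 0
0 0 0

Lights still on: 0

Answer: yes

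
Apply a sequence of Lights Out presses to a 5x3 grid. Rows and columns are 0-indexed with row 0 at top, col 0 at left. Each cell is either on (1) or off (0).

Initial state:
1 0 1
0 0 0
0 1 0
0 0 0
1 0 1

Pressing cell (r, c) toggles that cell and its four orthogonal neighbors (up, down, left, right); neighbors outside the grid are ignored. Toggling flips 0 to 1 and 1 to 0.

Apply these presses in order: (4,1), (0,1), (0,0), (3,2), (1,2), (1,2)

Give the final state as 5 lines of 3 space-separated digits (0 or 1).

After press 1 at (4,1):
1 0 1
0 0 0
0 1 0
0 1 0
0 1 0

After press 2 at (0,1):
0 1 0
0 1 0
0 1 0
0 1 0
0 1 0

After press 3 at (0,0):
1 0 0
1 1 0
0 1 0
0 1 0
0 1 0

After press 4 at (3,2):
1 0 0
1 1 0
0 1 1
0 0 1
0 1 1

After press 5 at (1,2):
1 0 1
1 0 1
0 1 0
0 0 1
0 1 1

After press 6 at (1,2):
1 0 0
1 1 0
0 1 1
0 0 1
0 1 1

Answer: 1 0 0
1 1 0
0 1 1
0 0 1
0 1 1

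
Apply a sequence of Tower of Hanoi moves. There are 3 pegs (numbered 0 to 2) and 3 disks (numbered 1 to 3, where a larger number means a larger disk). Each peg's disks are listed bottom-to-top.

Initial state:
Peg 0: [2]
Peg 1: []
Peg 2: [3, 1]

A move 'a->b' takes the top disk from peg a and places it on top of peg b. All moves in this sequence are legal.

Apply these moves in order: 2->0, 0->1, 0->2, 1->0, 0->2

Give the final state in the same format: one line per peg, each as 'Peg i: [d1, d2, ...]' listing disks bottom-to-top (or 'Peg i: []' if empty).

Answer: Peg 0: []
Peg 1: []
Peg 2: [3, 2, 1]

Derivation:
After move 1 (2->0):
Peg 0: [2, 1]
Peg 1: []
Peg 2: [3]

After move 2 (0->1):
Peg 0: [2]
Peg 1: [1]
Peg 2: [3]

After move 3 (0->2):
Peg 0: []
Peg 1: [1]
Peg 2: [3, 2]

After move 4 (1->0):
Peg 0: [1]
Peg 1: []
Peg 2: [3, 2]

After move 5 (0->2):
Peg 0: []
Peg 1: []
Peg 2: [3, 2, 1]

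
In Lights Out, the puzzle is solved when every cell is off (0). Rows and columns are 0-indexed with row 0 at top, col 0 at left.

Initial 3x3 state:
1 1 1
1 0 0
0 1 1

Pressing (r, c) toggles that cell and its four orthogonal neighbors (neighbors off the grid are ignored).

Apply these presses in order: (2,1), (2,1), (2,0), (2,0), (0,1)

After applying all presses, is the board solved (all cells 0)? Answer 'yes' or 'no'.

After press 1 at (2,1):
1 1 1
1 1 0
1 0 0

After press 2 at (2,1):
1 1 1
1 0 0
0 1 1

After press 3 at (2,0):
1 1 1
0 0 0
1 0 1

After press 4 at (2,0):
1 1 1
1 0 0
0 1 1

After press 5 at (0,1):
0 0 0
1 1 0
0 1 1

Lights still on: 4

Answer: no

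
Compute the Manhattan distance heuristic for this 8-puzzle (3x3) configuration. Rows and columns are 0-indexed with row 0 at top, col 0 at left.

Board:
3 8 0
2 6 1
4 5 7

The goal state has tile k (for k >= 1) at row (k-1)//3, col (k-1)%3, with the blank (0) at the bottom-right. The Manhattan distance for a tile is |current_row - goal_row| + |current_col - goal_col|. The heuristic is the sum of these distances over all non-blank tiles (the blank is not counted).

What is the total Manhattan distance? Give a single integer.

Tile 3: (0,0)->(0,2) = 2
Tile 8: (0,1)->(2,1) = 2
Tile 2: (1,0)->(0,1) = 2
Tile 6: (1,1)->(1,2) = 1
Tile 1: (1,2)->(0,0) = 3
Tile 4: (2,0)->(1,0) = 1
Tile 5: (2,1)->(1,1) = 1
Tile 7: (2,2)->(2,0) = 2
Sum: 2 + 2 + 2 + 1 + 3 + 1 + 1 + 2 = 14

Answer: 14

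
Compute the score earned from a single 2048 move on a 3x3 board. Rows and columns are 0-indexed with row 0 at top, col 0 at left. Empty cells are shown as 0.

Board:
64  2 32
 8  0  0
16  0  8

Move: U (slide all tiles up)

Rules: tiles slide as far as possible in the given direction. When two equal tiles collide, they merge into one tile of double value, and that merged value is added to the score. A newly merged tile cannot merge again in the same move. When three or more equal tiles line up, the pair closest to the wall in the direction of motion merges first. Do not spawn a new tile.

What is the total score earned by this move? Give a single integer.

Slide up:
col 0: [64, 8, 16] -> [64, 8, 16]  score +0 (running 0)
col 1: [2, 0, 0] -> [2, 0, 0]  score +0 (running 0)
col 2: [32, 0, 8] -> [32, 8, 0]  score +0 (running 0)
Board after move:
64  2 32
 8  0  8
16  0  0

Answer: 0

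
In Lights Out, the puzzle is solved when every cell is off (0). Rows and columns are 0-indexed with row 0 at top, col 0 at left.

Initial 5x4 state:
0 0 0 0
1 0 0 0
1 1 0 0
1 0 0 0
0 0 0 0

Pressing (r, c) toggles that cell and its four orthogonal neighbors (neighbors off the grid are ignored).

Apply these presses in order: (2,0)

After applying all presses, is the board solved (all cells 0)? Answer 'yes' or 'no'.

Answer: yes

Derivation:
After press 1 at (2,0):
0 0 0 0
0 0 0 0
0 0 0 0
0 0 0 0
0 0 0 0

Lights still on: 0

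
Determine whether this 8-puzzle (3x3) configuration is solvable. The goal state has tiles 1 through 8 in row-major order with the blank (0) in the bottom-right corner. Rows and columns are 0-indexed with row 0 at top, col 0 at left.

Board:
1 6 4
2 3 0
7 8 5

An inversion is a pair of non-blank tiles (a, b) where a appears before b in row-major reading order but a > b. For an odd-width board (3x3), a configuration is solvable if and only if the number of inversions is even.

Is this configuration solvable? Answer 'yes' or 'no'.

Answer: yes

Derivation:
Inversions (pairs i<j in row-major order where tile[i] > tile[j] > 0): 8
8 is even, so the puzzle is solvable.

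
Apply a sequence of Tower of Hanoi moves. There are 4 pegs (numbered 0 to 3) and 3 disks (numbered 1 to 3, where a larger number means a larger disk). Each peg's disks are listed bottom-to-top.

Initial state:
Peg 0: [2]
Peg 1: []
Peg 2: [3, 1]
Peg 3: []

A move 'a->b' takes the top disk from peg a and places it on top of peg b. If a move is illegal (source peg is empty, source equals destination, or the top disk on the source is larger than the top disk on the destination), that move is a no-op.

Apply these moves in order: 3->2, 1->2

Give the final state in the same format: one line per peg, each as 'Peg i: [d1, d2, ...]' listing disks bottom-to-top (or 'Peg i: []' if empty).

Answer: Peg 0: [2]
Peg 1: []
Peg 2: [3, 1]
Peg 3: []

Derivation:
After move 1 (3->2):
Peg 0: [2]
Peg 1: []
Peg 2: [3, 1]
Peg 3: []

After move 2 (1->2):
Peg 0: [2]
Peg 1: []
Peg 2: [3, 1]
Peg 3: []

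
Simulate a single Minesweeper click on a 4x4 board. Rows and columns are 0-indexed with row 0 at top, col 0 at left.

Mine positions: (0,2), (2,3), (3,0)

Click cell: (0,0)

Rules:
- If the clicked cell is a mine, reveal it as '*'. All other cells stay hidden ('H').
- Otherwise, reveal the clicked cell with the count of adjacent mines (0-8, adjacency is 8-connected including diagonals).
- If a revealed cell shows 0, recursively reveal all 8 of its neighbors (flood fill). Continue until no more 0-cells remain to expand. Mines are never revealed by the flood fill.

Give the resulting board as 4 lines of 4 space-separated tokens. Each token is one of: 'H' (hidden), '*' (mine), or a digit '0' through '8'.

0 1 H H
0 1 H H
1 1 H H
H H H H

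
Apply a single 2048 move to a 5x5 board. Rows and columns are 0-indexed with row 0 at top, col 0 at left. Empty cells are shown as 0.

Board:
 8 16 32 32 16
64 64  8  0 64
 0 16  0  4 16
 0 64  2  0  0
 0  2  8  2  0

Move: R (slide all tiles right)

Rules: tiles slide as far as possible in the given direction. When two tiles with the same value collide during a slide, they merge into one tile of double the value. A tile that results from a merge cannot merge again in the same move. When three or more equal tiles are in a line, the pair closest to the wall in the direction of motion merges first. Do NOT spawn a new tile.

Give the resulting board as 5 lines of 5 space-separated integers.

Answer:   0   8  16  64  16
  0   0 128   8  64
  0   0  16   4  16
  0   0   0  64   2
  0   0   2   8   2

Derivation:
Slide right:
row 0: [8, 16, 32, 32, 16] -> [0, 8, 16, 64, 16]
row 1: [64, 64, 8, 0, 64] -> [0, 0, 128, 8, 64]
row 2: [0, 16, 0, 4, 16] -> [0, 0, 16, 4, 16]
row 3: [0, 64, 2, 0, 0] -> [0, 0, 0, 64, 2]
row 4: [0, 2, 8, 2, 0] -> [0, 0, 2, 8, 2]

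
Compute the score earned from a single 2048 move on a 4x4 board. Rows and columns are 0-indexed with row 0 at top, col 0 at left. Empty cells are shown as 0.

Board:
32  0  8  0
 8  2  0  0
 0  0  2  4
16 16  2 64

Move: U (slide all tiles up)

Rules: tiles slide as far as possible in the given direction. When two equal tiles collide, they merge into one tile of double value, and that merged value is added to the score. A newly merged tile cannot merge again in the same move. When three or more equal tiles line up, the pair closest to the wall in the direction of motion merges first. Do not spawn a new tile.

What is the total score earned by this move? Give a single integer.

Answer: 4

Derivation:
Slide up:
col 0: [32, 8, 0, 16] -> [32, 8, 16, 0]  score +0 (running 0)
col 1: [0, 2, 0, 16] -> [2, 16, 0, 0]  score +0 (running 0)
col 2: [8, 0, 2, 2] -> [8, 4, 0, 0]  score +4 (running 4)
col 3: [0, 0, 4, 64] -> [4, 64, 0, 0]  score +0 (running 4)
Board after move:
32  2  8  4
 8 16  4 64
16  0  0  0
 0  0  0  0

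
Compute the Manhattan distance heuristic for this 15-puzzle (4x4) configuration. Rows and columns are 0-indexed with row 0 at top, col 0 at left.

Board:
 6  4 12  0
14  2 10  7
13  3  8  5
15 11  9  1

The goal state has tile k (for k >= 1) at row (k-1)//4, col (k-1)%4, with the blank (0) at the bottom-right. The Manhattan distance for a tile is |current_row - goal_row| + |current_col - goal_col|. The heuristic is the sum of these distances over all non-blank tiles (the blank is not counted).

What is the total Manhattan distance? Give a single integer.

Tile 6: at (0,0), goal (1,1), distance |0-1|+|0-1| = 2
Tile 4: at (0,1), goal (0,3), distance |0-0|+|1-3| = 2
Tile 12: at (0,2), goal (2,3), distance |0-2|+|2-3| = 3
Tile 14: at (1,0), goal (3,1), distance |1-3|+|0-1| = 3
Tile 2: at (1,1), goal (0,1), distance |1-0|+|1-1| = 1
Tile 10: at (1,2), goal (2,1), distance |1-2|+|2-1| = 2
Tile 7: at (1,3), goal (1,2), distance |1-1|+|3-2| = 1
Tile 13: at (2,0), goal (3,0), distance |2-3|+|0-0| = 1
Tile 3: at (2,1), goal (0,2), distance |2-0|+|1-2| = 3
Tile 8: at (2,2), goal (1,3), distance |2-1|+|2-3| = 2
Tile 5: at (2,3), goal (1,0), distance |2-1|+|3-0| = 4
Tile 15: at (3,0), goal (3,2), distance |3-3|+|0-2| = 2
Tile 11: at (3,1), goal (2,2), distance |3-2|+|1-2| = 2
Tile 9: at (3,2), goal (2,0), distance |3-2|+|2-0| = 3
Tile 1: at (3,3), goal (0,0), distance |3-0|+|3-0| = 6
Sum: 2 + 2 + 3 + 3 + 1 + 2 + 1 + 1 + 3 + 2 + 4 + 2 + 2 + 3 + 6 = 37

Answer: 37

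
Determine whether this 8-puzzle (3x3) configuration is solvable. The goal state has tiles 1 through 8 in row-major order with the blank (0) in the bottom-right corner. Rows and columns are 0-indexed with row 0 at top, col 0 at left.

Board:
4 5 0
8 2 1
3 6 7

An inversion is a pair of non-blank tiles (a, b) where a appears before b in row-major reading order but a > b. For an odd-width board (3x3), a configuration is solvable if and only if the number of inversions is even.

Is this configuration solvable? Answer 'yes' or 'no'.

Answer: yes

Derivation:
Inversions (pairs i<j in row-major order where tile[i] > tile[j] > 0): 12
12 is even, so the puzzle is solvable.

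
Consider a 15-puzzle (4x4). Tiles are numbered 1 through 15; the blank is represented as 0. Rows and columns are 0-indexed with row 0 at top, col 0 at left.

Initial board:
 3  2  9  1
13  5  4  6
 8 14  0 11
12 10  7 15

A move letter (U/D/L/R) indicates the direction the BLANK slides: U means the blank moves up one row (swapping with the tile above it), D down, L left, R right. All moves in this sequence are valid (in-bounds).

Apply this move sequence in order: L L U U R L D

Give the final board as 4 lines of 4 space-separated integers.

Answer:  3  2  9  1
 0  5  4  6
13  8 14 11
12 10  7 15

Derivation:
After move 1 (L):
 3  2  9  1
13  5  4  6
 8  0 14 11
12 10  7 15

After move 2 (L):
 3  2  9  1
13  5  4  6
 0  8 14 11
12 10  7 15

After move 3 (U):
 3  2  9  1
 0  5  4  6
13  8 14 11
12 10  7 15

After move 4 (U):
 0  2  9  1
 3  5  4  6
13  8 14 11
12 10  7 15

After move 5 (R):
 2  0  9  1
 3  5  4  6
13  8 14 11
12 10  7 15

After move 6 (L):
 0  2  9  1
 3  5  4  6
13  8 14 11
12 10  7 15

After move 7 (D):
 3  2  9  1
 0  5  4  6
13  8 14 11
12 10  7 15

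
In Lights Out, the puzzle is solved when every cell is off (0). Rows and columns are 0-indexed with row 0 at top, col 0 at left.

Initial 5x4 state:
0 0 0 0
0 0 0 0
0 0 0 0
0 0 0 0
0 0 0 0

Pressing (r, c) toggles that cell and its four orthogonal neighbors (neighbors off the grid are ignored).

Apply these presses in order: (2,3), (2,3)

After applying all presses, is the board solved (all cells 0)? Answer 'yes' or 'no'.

Answer: yes

Derivation:
After press 1 at (2,3):
0 0 0 0
0 0 0 1
0 0 1 1
0 0 0 1
0 0 0 0

After press 2 at (2,3):
0 0 0 0
0 0 0 0
0 0 0 0
0 0 0 0
0 0 0 0

Lights still on: 0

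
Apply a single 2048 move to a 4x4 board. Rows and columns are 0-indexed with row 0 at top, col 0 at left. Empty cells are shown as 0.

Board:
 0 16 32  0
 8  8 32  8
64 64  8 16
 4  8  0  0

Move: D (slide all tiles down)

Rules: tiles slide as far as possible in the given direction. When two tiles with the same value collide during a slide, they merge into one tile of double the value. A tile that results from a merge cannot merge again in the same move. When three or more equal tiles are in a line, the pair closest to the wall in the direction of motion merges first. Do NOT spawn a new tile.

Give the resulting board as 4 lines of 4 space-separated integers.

Answer:  0 16  0  0
 8  8  0  0
64 64 64  8
 4  8  8 16

Derivation:
Slide down:
col 0: [0, 8, 64, 4] -> [0, 8, 64, 4]
col 1: [16, 8, 64, 8] -> [16, 8, 64, 8]
col 2: [32, 32, 8, 0] -> [0, 0, 64, 8]
col 3: [0, 8, 16, 0] -> [0, 0, 8, 16]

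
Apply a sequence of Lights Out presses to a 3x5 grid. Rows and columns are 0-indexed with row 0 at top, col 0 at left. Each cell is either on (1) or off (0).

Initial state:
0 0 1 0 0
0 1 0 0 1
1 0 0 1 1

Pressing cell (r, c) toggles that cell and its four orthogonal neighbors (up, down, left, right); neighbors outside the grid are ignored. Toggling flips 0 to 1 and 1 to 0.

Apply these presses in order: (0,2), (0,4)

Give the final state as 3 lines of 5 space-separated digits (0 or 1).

Answer: 0 1 0 0 1
0 1 1 0 0
1 0 0 1 1

Derivation:
After press 1 at (0,2):
0 1 0 1 0
0 1 1 0 1
1 0 0 1 1

After press 2 at (0,4):
0 1 0 0 1
0 1 1 0 0
1 0 0 1 1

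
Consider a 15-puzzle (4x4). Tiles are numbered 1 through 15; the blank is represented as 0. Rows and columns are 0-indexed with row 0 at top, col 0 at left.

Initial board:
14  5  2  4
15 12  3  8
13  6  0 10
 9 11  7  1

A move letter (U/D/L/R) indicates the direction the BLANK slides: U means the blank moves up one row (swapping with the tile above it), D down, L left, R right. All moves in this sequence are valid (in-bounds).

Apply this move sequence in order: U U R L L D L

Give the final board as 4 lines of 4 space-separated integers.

Answer: 14 12  5  4
 0 15  2  8
13  6  3 10
 9 11  7  1

Derivation:
After move 1 (U):
14  5  2  4
15 12  0  8
13  6  3 10
 9 11  7  1

After move 2 (U):
14  5  0  4
15 12  2  8
13  6  3 10
 9 11  7  1

After move 3 (R):
14  5  4  0
15 12  2  8
13  6  3 10
 9 11  7  1

After move 4 (L):
14  5  0  4
15 12  2  8
13  6  3 10
 9 11  7  1

After move 5 (L):
14  0  5  4
15 12  2  8
13  6  3 10
 9 11  7  1

After move 6 (D):
14 12  5  4
15  0  2  8
13  6  3 10
 9 11  7  1

After move 7 (L):
14 12  5  4
 0 15  2  8
13  6  3 10
 9 11  7  1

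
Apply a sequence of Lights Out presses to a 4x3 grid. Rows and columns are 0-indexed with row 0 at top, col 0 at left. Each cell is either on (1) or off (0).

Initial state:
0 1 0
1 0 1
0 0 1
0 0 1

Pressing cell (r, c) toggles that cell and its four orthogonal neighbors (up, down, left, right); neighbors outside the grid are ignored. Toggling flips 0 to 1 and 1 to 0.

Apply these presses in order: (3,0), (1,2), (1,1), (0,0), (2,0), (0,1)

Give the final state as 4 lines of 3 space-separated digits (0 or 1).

Answer: 0 0 0
0 1 1
0 0 0
0 1 1

Derivation:
After press 1 at (3,0):
0 1 0
1 0 1
1 0 1
1 1 1

After press 2 at (1,2):
0 1 1
1 1 0
1 0 0
1 1 1

After press 3 at (1,1):
0 0 1
0 0 1
1 1 0
1 1 1

After press 4 at (0,0):
1 1 1
1 0 1
1 1 0
1 1 1

After press 5 at (2,0):
1 1 1
0 0 1
0 0 0
0 1 1

After press 6 at (0,1):
0 0 0
0 1 1
0 0 0
0 1 1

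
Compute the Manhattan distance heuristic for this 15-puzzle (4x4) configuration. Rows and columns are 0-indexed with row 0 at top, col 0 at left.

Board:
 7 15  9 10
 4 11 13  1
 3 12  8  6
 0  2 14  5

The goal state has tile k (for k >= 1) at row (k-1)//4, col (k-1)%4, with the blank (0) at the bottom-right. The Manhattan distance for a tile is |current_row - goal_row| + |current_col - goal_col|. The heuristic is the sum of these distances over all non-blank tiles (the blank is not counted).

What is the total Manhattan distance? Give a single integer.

Answer: 49

Derivation:
Tile 7: at (0,0), goal (1,2), distance |0-1|+|0-2| = 3
Tile 15: at (0,1), goal (3,2), distance |0-3|+|1-2| = 4
Tile 9: at (0,2), goal (2,0), distance |0-2|+|2-0| = 4
Tile 10: at (0,3), goal (2,1), distance |0-2|+|3-1| = 4
Tile 4: at (1,0), goal (0,3), distance |1-0|+|0-3| = 4
Tile 11: at (1,1), goal (2,2), distance |1-2|+|1-2| = 2
Tile 13: at (1,2), goal (3,0), distance |1-3|+|2-0| = 4
Tile 1: at (1,3), goal (0,0), distance |1-0|+|3-0| = 4
Tile 3: at (2,0), goal (0,2), distance |2-0|+|0-2| = 4
Tile 12: at (2,1), goal (2,3), distance |2-2|+|1-3| = 2
Tile 8: at (2,2), goal (1,3), distance |2-1|+|2-3| = 2
Tile 6: at (2,3), goal (1,1), distance |2-1|+|3-1| = 3
Tile 2: at (3,1), goal (0,1), distance |3-0|+|1-1| = 3
Tile 14: at (3,2), goal (3,1), distance |3-3|+|2-1| = 1
Tile 5: at (3,3), goal (1,0), distance |3-1|+|3-0| = 5
Sum: 3 + 4 + 4 + 4 + 4 + 2 + 4 + 4 + 4 + 2 + 2 + 3 + 3 + 1 + 5 = 49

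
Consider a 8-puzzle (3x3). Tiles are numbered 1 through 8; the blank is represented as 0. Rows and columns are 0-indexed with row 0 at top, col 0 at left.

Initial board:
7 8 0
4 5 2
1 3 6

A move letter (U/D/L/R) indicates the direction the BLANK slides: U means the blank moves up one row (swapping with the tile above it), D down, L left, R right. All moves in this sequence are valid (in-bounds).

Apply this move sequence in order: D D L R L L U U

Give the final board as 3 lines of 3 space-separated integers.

After move 1 (D):
7 8 2
4 5 0
1 3 6

After move 2 (D):
7 8 2
4 5 6
1 3 0

After move 3 (L):
7 8 2
4 5 6
1 0 3

After move 4 (R):
7 8 2
4 5 6
1 3 0

After move 5 (L):
7 8 2
4 5 6
1 0 3

After move 6 (L):
7 8 2
4 5 6
0 1 3

After move 7 (U):
7 8 2
0 5 6
4 1 3

After move 8 (U):
0 8 2
7 5 6
4 1 3

Answer: 0 8 2
7 5 6
4 1 3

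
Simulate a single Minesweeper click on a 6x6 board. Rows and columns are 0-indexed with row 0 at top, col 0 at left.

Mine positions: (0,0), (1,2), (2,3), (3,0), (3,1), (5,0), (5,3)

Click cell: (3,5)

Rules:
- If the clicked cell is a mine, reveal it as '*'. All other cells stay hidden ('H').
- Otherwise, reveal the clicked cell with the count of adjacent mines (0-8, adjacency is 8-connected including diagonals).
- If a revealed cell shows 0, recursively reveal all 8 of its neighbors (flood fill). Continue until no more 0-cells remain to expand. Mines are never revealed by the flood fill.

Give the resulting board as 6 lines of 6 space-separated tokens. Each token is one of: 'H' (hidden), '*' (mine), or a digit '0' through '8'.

H H H 1 0 0
H H H 2 1 0
H H H H 1 0
H H H H 1 0
H H H H 1 0
H H H H 1 0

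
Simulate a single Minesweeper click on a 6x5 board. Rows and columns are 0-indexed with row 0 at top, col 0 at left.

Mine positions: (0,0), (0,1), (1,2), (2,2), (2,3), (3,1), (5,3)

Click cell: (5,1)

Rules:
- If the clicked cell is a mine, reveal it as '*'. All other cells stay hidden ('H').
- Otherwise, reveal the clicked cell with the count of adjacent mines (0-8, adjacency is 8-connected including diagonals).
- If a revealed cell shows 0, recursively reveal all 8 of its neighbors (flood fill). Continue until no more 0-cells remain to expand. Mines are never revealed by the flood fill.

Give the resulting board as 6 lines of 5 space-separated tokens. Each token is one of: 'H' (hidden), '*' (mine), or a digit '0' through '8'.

H H H H H
H H H H H
H H H H H
H H H H H
1 1 2 H H
0 0 1 H H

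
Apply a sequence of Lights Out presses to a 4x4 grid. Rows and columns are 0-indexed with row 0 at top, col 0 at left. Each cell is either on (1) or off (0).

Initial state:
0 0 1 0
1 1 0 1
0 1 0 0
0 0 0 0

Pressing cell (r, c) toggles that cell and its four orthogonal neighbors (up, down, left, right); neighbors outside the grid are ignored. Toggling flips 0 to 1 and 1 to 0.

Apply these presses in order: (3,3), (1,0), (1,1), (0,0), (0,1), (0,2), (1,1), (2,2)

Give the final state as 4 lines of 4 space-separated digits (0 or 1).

Answer: 1 1 1 1
1 1 0 1
1 0 1 0
0 0 0 1

Derivation:
After press 1 at (3,3):
0 0 1 0
1 1 0 1
0 1 0 1
0 0 1 1

After press 2 at (1,0):
1 0 1 0
0 0 0 1
1 1 0 1
0 0 1 1

After press 3 at (1,1):
1 1 1 0
1 1 1 1
1 0 0 1
0 0 1 1

After press 4 at (0,0):
0 0 1 0
0 1 1 1
1 0 0 1
0 0 1 1

After press 5 at (0,1):
1 1 0 0
0 0 1 1
1 0 0 1
0 0 1 1

After press 6 at (0,2):
1 0 1 1
0 0 0 1
1 0 0 1
0 0 1 1

After press 7 at (1,1):
1 1 1 1
1 1 1 1
1 1 0 1
0 0 1 1

After press 8 at (2,2):
1 1 1 1
1 1 0 1
1 0 1 0
0 0 0 1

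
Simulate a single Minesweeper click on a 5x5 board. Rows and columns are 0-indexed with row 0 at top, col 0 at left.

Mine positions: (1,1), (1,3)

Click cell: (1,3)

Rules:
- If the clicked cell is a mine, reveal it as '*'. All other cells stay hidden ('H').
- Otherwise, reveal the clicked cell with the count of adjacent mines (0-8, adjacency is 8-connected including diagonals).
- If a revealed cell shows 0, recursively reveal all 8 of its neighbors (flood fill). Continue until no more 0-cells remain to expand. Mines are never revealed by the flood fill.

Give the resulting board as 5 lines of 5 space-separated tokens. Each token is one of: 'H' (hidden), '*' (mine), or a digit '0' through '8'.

H H H H H
H H H * H
H H H H H
H H H H H
H H H H H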